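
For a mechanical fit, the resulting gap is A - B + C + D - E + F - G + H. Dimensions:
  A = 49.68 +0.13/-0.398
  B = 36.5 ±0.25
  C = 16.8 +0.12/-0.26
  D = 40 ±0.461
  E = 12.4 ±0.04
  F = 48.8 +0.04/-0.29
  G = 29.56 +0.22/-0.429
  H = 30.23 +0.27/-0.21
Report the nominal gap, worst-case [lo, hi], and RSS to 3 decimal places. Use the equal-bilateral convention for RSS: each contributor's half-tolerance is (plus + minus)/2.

Stack each dimension's contribution:
  +A: nom +49.680 → Σnom=49.680; wc +0.130/-0.398 → slack +0.130/-0.398; half-tol=0.264, Σhalf²=0.069696
  -B: nom -36.500 → Σnom=13.180; wc +0.250/-0.250 → slack +0.380/-0.648; half-tol=0.250, Σhalf²=0.132196
  +C: nom +16.800 → Σnom=29.980; wc +0.120/-0.260 → slack +0.500/-0.908; half-tol=0.190, Σhalf²=0.168296
  +D: nom +40.000 → Σnom=69.980; wc +0.461/-0.461 → slack +0.961/-1.369; half-tol=0.461, Σhalf²=0.380817
  -E: nom -12.400 → Σnom=57.580; wc +0.040/-0.040 → slack +1.001/-1.409; half-tol=0.040, Σhalf²=0.382417
  +F: nom +48.800 → Σnom=106.380; wc +0.040/-0.290 → slack +1.041/-1.699; half-tol=0.165, Σhalf²=0.409642
  -G: nom -29.560 → Σnom=76.820; wc +0.429/-0.220 → slack +1.470/-1.919; half-tol=0.325, Σhalf²=0.514942
  +H: nom +30.230 → Σnom=107.050; wc +0.270/-0.210 → slack +1.740/-2.129; half-tol=0.240, Σhalf²=0.572542
Nominal = 107.050. Worst-case = [107.050 - 2.129, 107.050 + 1.740] = [104.921, 108.790]. RSS = √0.572542 = 0.757.

nominal=107.050 wc=[104.921,108.790] rss=0.757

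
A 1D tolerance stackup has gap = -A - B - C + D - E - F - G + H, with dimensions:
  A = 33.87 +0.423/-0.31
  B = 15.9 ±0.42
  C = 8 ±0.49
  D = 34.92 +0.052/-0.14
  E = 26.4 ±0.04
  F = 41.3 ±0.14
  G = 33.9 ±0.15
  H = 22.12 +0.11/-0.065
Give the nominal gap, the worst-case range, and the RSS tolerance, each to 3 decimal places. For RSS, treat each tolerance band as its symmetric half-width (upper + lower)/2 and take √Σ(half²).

nominal=-102.330 wc=[-104.198,-100.618] rss=0.782

Stack each dimension's contribution:
  -A: nom -33.870 → Σnom=-33.870; wc +0.310/-0.423 → slack +0.310/-0.423; half-tol=0.366, Σhalf²=0.134322
  -B: nom -15.900 → Σnom=-49.770; wc +0.420/-0.420 → slack +0.730/-0.843; half-tol=0.420, Σhalf²=0.310722
  -C: nom -8.000 → Σnom=-57.770; wc +0.490/-0.490 → slack +1.220/-1.333; half-tol=0.490, Σhalf²=0.550822
  +D: nom +34.920 → Σnom=-22.850; wc +0.052/-0.140 → slack +1.272/-1.473; half-tol=0.096, Σhalf²=0.560038
  -E: nom -26.400 → Σnom=-49.250; wc +0.040/-0.040 → slack +1.312/-1.513; half-tol=0.040, Σhalf²=0.561638
  -F: nom -41.300 → Σnom=-90.550; wc +0.140/-0.140 → slack +1.452/-1.653; half-tol=0.140, Σhalf²=0.581238
  -G: nom -33.900 → Σnom=-124.450; wc +0.150/-0.150 → slack +1.602/-1.803; half-tol=0.150, Σhalf²=0.603738
  +H: nom +22.120 → Σnom=-102.330; wc +0.110/-0.065 → slack +1.712/-1.868; half-tol=0.087, Σhalf²=0.611394
Nominal = -102.330. Worst-case = [-102.330 - 1.868, -102.330 + 1.712] = [-104.198, -100.618]. RSS = √0.611394 = 0.782.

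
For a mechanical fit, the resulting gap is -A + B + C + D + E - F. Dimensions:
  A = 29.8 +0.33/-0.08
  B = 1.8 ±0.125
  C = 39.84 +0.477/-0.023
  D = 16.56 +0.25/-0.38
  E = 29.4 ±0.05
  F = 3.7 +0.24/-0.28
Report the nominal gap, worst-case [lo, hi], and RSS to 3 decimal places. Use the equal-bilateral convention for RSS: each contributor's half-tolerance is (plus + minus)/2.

nominal=54.100 wc=[52.952,55.362] rss=0.538

Stack each dimension's contribution:
  -A: nom -29.800 → Σnom=-29.800; wc +0.080/-0.330 → slack +0.080/-0.330; half-tol=0.205, Σhalf²=0.042025
  +B: nom +1.800 → Σnom=-28.000; wc +0.125/-0.125 → slack +0.205/-0.455; half-tol=0.125, Σhalf²=0.057650
  +C: nom +39.840 → Σnom=11.840; wc +0.477/-0.023 → slack +0.682/-0.478; half-tol=0.250, Σhalf²=0.120150
  +D: nom +16.560 → Σnom=28.400; wc +0.250/-0.380 → slack +0.932/-0.858; half-tol=0.315, Σhalf²=0.219375
  +E: nom +29.400 → Σnom=57.800; wc +0.050/-0.050 → slack +0.982/-0.908; half-tol=0.050, Σhalf²=0.221875
  -F: nom -3.700 → Σnom=54.100; wc +0.280/-0.240 → slack +1.262/-1.148; half-tol=0.260, Σhalf²=0.289475
Nominal = 54.100. Worst-case = [54.100 - 1.148, 54.100 + 1.262] = [52.952, 55.362]. RSS = √0.289475 = 0.538.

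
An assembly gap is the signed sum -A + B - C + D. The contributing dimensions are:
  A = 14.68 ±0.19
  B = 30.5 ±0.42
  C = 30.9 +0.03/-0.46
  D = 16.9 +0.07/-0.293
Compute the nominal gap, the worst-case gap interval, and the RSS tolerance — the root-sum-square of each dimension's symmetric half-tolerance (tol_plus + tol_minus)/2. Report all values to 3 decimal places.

Stack each dimension's contribution:
  -A: nom -14.680 → Σnom=-14.680; wc +0.190/-0.190 → slack +0.190/-0.190; half-tol=0.190, Σhalf²=0.036100
  +B: nom +30.500 → Σnom=15.820; wc +0.420/-0.420 → slack +0.610/-0.610; half-tol=0.420, Σhalf²=0.212500
  -C: nom -30.900 → Σnom=-15.080; wc +0.460/-0.030 → slack +1.070/-0.640; half-tol=0.245, Σhalf²=0.272525
  +D: nom +16.900 → Σnom=1.820; wc +0.070/-0.293 → slack +1.140/-0.933; half-tol=0.181, Σhalf²=0.305467
Nominal = 1.820. Worst-case = [1.820 - 0.933, 1.820 + 1.140] = [0.887, 2.960]. RSS = √0.305467 = 0.553.

nominal=1.820 wc=[0.887,2.960] rss=0.553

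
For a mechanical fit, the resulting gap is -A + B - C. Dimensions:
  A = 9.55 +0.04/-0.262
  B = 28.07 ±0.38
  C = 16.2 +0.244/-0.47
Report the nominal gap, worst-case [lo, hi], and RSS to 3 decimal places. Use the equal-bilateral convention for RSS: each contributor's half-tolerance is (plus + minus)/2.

Stack each dimension's contribution:
  -A: nom -9.550 → Σnom=-9.550; wc +0.262/-0.040 → slack +0.262/-0.040; half-tol=0.151, Σhalf²=0.022801
  +B: nom +28.070 → Σnom=18.520; wc +0.380/-0.380 → slack +0.642/-0.420; half-tol=0.380, Σhalf²=0.167201
  -C: nom -16.200 → Σnom=2.320; wc +0.470/-0.244 → slack +1.112/-0.664; half-tol=0.357, Σhalf²=0.294650
Nominal = 2.320. Worst-case = [2.320 - 0.664, 2.320 + 1.112] = [1.656, 3.432]. RSS = √0.294650 = 0.543.

nominal=2.320 wc=[1.656,3.432] rss=0.543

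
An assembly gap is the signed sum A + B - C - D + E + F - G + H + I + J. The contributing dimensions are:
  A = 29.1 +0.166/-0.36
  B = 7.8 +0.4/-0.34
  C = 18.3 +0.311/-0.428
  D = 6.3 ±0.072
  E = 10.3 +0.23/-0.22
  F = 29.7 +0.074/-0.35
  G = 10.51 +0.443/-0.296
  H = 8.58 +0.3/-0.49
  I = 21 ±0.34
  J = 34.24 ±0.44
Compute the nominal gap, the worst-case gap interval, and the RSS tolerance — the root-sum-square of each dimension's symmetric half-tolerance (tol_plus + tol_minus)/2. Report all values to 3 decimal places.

Stack each dimension's contribution:
  +A: nom +29.100 → Σnom=29.100; wc +0.166/-0.360 → slack +0.166/-0.360; half-tol=0.263, Σhalf²=0.069169
  +B: nom +7.800 → Σnom=36.900; wc +0.400/-0.340 → slack +0.566/-0.700; half-tol=0.370, Σhalf²=0.206069
  -C: nom -18.300 → Σnom=18.600; wc +0.428/-0.311 → slack +0.994/-1.011; half-tol=0.369, Σhalf²=0.342599
  -D: nom -6.300 → Σnom=12.300; wc +0.072/-0.072 → slack +1.066/-1.083; half-tol=0.072, Σhalf²=0.347783
  +E: nom +10.300 → Σnom=22.600; wc +0.230/-0.220 → slack +1.296/-1.303; half-tol=0.225, Σhalf²=0.398408
  +F: nom +29.700 → Σnom=52.300; wc +0.074/-0.350 → slack +1.370/-1.653; half-tol=0.212, Σhalf²=0.443352
  -G: nom -10.510 → Σnom=41.790; wc +0.296/-0.443 → slack +1.666/-2.096; half-tol=0.369, Σhalf²=0.579882
  +H: nom +8.580 → Σnom=50.370; wc +0.300/-0.490 → slack +1.966/-2.586; half-tol=0.395, Σhalf²=0.735907
  +I: nom +21.000 → Σnom=71.370; wc +0.340/-0.340 → slack +2.306/-2.926; half-tol=0.340, Σhalf²=0.851507
  +J: nom +34.240 → Σnom=105.610; wc +0.440/-0.440 → slack +2.746/-3.366; half-tol=0.440, Σhalf²=1.045107
Nominal = 105.610. Worst-case = [105.610 - 3.366, 105.610 + 2.746] = [102.244, 108.356]. RSS = √1.045107 = 1.022.

nominal=105.610 wc=[102.244,108.356] rss=1.022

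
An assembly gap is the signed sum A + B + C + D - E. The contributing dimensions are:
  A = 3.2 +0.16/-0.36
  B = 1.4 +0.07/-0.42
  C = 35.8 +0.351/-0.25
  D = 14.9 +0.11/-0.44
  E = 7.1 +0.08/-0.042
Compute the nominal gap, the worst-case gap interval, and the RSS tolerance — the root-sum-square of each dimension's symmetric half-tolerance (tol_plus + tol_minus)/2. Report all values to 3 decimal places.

Stack each dimension's contribution:
  +A: nom +3.200 → Σnom=3.200; wc +0.160/-0.360 → slack +0.160/-0.360; half-tol=0.260, Σhalf²=0.067600
  +B: nom +1.400 → Σnom=4.600; wc +0.070/-0.420 → slack +0.230/-0.780; half-tol=0.245, Σhalf²=0.127625
  +C: nom +35.800 → Σnom=40.400; wc +0.351/-0.250 → slack +0.581/-1.030; half-tol=0.300, Σhalf²=0.217925
  +D: nom +14.900 → Σnom=55.300; wc +0.110/-0.440 → slack +0.691/-1.470; half-tol=0.275, Σhalf²=0.293550
  -E: nom -7.100 → Σnom=48.200; wc +0.042/-0.080 → slack +0.733/-1.550; half-tol=0.061, Σhalf²=0.297271
Nominal = 48.200. Worst-case = [48.200 - 1.550, 48.200 + 0.733] = [46.650, 48.933]. RSS = √0.297271 = 0.545.

nominal=48.200 wc=[46.650,48.933] rss=0.545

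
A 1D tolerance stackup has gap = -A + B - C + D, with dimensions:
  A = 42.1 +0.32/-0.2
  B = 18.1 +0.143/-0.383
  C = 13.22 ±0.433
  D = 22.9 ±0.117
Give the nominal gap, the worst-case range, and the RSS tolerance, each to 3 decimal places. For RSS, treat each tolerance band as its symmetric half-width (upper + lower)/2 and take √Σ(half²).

Stack each dimension's contribution:
  -A: nom -42.100 → Σnom=-42.100; wc +0.200/-0.320 → slack +0.200/-0.320; half-tol=0.260, Σhalf²=0.067600
  +B: nom +18.100 → Σnom=-24.000; wc +0.143/-0.383 → slack +0.343/-0.703; half-tol=0.263, Σhalf²=0.136769
  -C: nom -13.220 → Σnom=-37.220; wc +0.433/-0.433 → slack +0.776/-1.136; half-tol=0.433, Σhalf²=0.324258
  +D: nom +22.900 → Σnom=-14.320; wc +0.117/-0.117 → slack +0.893/-1.253; half-tol=0.117, Σhalf²=0.337947
Nominal = -14.320. Worst-case = [-14.320 - 1.253, -14.320 + 0.893] = [-15.573, -13.427]. RSS = √0.337947 = 0.581.

nominal=-14.320 wc=[-15.573,-13.427] rss=0.581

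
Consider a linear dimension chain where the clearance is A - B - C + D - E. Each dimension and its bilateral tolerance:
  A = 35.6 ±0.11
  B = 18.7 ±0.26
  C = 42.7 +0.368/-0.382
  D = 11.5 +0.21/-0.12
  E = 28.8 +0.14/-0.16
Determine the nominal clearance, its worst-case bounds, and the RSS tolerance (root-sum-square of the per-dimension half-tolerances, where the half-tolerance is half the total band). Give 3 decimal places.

Stack each dimension's contribution:
  +A: nom +35.600 → Σnom=35.600; wc +0.110/-0.110 → slack +0.110/-0.110; half-tol=0.110, Σhalf²=0.012100
  -B: nom -18.700 → Σnom=16.900; wc +0.260/-0.260 → slack +0.370/-0.370; half-tol=0.260, Σhalf²=0.079700
  -C: nom -42.700 → Σnom=-25.800; wc +0.382/-0.368 → slack +0.752/-0.738; half-tol=0.375, Σhalf²=0.220325
  +D: nom +11.500 → Σnom=-14.300; wc +0.210/-0.120 → slack +0.962/-0.858; half-tol=0.165, Σhalf²=0.247550
  -E: nom -28.800 → Σnom=-43.100; wc +0.160/-0.140 → slack +1.122/-0.998; half-tol=0.150, Σhalf²=0.270050
Nominal = -43.100. Worst-case = [-43.100 - 0.998, -43.100 + 1.122] = [-44.098, -41.978]. RSS = √0.270050 = 0.520.

nominal=-43.100 wc=[-44.098,-41.978] rss=0.520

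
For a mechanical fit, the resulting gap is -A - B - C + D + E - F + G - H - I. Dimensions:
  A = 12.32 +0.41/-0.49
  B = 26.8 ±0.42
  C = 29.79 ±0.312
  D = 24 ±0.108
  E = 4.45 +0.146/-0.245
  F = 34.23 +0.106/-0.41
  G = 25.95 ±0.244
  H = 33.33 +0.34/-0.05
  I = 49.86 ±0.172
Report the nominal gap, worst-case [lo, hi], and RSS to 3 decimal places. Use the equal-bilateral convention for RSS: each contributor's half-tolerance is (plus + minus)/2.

nominal=-131.930 wc=[-134.287,-129.578] rss=0.848

Stack each dimension's contribution:
  -A: nom -12.320 → Σnom=-12.320; wc +0.490/-0.410 → slack +0.490/-0.410; half-tol=0.450, Σhalf²=0.202500
  -B: nom -26.800 → Σnom=-39.120; wc +0.420/-0.420 → slack +0.910/-0.830; half-tol=0.420, Σhalf²=0.378900
  -C: nom -29.790 → Σnom=-68.910; wc +0.312/-0.312 → slack +1.222/-1.142; half-tol=0.312, Σhalf²=0.476244
  +D: nom +24.000 → Σnom=-44.910; wc +0.108/-0.108 → slack +1.330/-1.250; half-tol=0.108, Σhalf²=0.487908
  +E: nom +4.450 → Σnom=-40.460; wc +0.146/-0.245 → slack +1.476/-1.495; half-tol=0.196, Σhalf²=0.526128
  -F: nom -34.230 → Σnom=-74.690; wc +0.410/-0.106 → slack +1.886/-1.601; half-tol=0.258, Σhalf²=0.592692
  +G: nom +25.950 → Σnom=-48.740; wc +0.244/-0.244 → slack +2.130/-1.845; half-tol=0.244, Σhalf²=0.652228
  -H: nom -33.330 → Σnom=-82.070; wc +0.050/-0.340 → slack +2.180/-2.185; half-tol=0.195, Σhalf²=0.690253
  -I: nom -49.860 → Σnom=-131.930; wc +0.172/-0.172 → slack +2.352/-2.357; half-tol=0.172, Σhalf²=0.719837
Nominal = -131.930. Worst-case = [-131.930 - 2.357, -131.930 + 2.352] = [-134.287, -129.578]. RSS = √0.719837 = 0.848.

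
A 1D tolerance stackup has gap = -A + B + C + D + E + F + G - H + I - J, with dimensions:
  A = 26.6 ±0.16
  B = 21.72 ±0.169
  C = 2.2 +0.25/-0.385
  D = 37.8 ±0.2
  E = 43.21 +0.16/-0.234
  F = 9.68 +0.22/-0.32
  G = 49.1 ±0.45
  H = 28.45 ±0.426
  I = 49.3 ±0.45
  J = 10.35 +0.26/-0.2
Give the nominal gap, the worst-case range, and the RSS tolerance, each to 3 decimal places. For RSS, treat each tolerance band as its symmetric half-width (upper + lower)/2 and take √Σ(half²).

nominal=147.610 wc=[144.556,150.295] rss=0.973

Stack each dimension's contribution:
  -A: nom -26.600 → Σnom=-26.600; wc +0.160/-0.160 → slack +0.160/-0.160; half-tol=0.160, Σhalf²=0.025600
  +B: nom +21.720 → Σnom=-4.880; wc +0.169/-0.169 → slack +0.329/-0.329; half-tol=0.169, Σhalf²=0.054161
  +C: nom +2.200 → Σnom=-2.680; wc +0.250/-0.385 → slack +0.579/-0.714; half-tol=0.318, Σhalf²=0.154967
  +D: nom +37.800 → Σnom=35.120; wc +0.200/-0.200 → slack +0.779/-0.914; half-tol=0.200, Σhalf²=0.194967
  +E: nom +43.210 → Σnom=78.330; wc +0.160/-0.234 → slack +0.939/-1.148; half-tol=0.197, Σhalf²=0.233776
  +F: nom +9.680 → Σnom=88.010; wc +0.220/-0.320 → slack +1.159/-1.468; half-tol=0.270, Σhalf²=0.306676
  +G: nom +49.100 → Σnom=137.110; wc +0.450/-0.450 → slack +1.609/-1.918; half-tol=0.450, Σhalf²=0.509176
  -H: nom -28.450 → Σnom=108.660; wc +0.426/-0.426 → slack +2.035/-2.344; half-tol=0.426, Σhalf²=0.690652
  +I: nom +49.300 → Σnom=157.960; wc +0.450/-0.450 → slack +2.485/-2.794; half-tol=0.450, Σhalf²=0.893152
  -J: nom -10.350 → Σnom=147.610; wc +0.200/-0.260 → slack +2.685/-3.054; half-tol=0.230, Σhalf²=0.946052
Nominal = 147.610. Worst-case = [147.610 - 3.054, 147.610 + 2.685] = [144.556, 150.295]. RSS = √0.946052 = 0.973.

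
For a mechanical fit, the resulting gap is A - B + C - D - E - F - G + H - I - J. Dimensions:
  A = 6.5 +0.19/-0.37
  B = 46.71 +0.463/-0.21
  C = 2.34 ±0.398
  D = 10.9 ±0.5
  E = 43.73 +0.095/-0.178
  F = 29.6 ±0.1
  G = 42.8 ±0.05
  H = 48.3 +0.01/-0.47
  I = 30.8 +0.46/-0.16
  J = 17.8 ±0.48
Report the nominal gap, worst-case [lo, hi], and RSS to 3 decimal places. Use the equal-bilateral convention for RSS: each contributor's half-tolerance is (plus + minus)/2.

Stack each dimension's contribution:
  +A: nom +6.500 → Σnom=6.500; wc +0.190/-0.370 → slack +0.190/-0.370; half-tol=0.280, Σhalf²=0.078400
  -B: nom -46.710 → Σnom=-40.210; wc +0.210/-0.463 → slack +0.400/-0.833; half-tol=0.337, Σhalf²=0.191632
  +C: nom +2.340 → Σnom=-37.870; wc +0.398/-0.398 → slack +0.798/-1.231; half-tol=0.398, Σhalf²=0.350036
  -D: nom -10.900 → Σnom=-48.770; wc +0.500/-0.500 → slack +1.298/-1.731; half-tol=0.500, Σhalf²=0.600036
  -E: nom -43.730 → Σnom=-92.500; wc +0.178/-0.095 → slack +1.476/-1.826; half-tol=0.137, Σhalf²=0.618669
  -F: nom -29.600 → Σnom=-122.100; wc +0.100/-0.100 → slack +1.576/-1.926; half-tol=0.100, Σhalf²=0.628669
  -G: nom -42.800 → Σnom=-164.900; wc +0.050/-0.050 → slack +1.626/-1.976; half-tol=0.050, Σhalf²=0.631169
  +H: nom +48.300 → Σnom=-116.600; wc +0.010/-0.470 → slack +1.636/-2.446; half-tol=0.240, Σhalf²=0.688769
  -I: nom -30.800 → Σnom=-147.400; wc +0.160/-0.460 → slack +1.796/-2.906; half-tol=0.310, Σhalf²=0.784868
  -J: nom -17.800 → Σnom=-165.200; wc +0.480/-0.480 → slack +2.276/-3.386; half-tol=0.480, Σhalf²=1.015268
Nominal = -165.200. Worst-case = [-165.200 - 3.386, -165.200 + 2.276] = [-168.586, -162.924]. RSS = √1.015268 = 1.008.

nominal=-165.200 wc=[-168.586,-162.924] rss=1.008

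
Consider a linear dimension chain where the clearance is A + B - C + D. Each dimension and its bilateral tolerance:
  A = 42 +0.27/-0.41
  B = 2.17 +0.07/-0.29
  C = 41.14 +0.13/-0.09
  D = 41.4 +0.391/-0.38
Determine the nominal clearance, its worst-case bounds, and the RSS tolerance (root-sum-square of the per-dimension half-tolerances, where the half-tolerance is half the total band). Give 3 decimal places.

nominal=44.430 wc=[43.220,45.251] rss=0.556

Stack each dimension's contribution:
  +A: nom +42.000 → Σnom=42.000; wc +0.270/-0.410 → slack +0.270/-0.410; half-tol=0.340, Σhalf²=0.115600
  +B: nom +2.170 → Σnom=44.170; wc +0.070/-0.290 → slack +0.340/-0.700; half-tol=0.180, Σhalf²=0.148000
  -C: nom -41.140 → Σnom=3.030; wc +0.090/-0.130 → slack +0.430/-0.830; half-tol=0.110, Σhalf²=0.160100
  +D: nom +41.400 → Σnom=44.430; wc +0.391/-0.380 → slack +0.821/-1.210; half-tol=0.386, Σhalf²=0.308710
Nominal = 44.430. Worst-case = [44.430 - 1.210, 44.430 + 0.821] = [43.220, 45.251]. RSS = √0.308710 = 0.556.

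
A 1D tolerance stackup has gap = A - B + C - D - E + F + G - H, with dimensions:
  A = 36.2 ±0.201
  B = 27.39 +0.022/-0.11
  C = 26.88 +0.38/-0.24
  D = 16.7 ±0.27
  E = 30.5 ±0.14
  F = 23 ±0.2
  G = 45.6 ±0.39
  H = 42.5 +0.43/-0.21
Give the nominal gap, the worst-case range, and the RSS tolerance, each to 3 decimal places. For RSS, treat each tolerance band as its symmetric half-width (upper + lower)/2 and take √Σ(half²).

Stack each dimension's contribution:
  +A: nom +36.200 → Σnom=36.200; wc +0.201/-0.201 → slack +0.201/-0.201; half-tol=0.201, Σhalf²=0.040401
  -B: nom -27.390 → Σnom=8.810; wc +0.110/-0.022 → slack +0.311/-0.223; half-tol=0.066, Σhalf²=0.044757
  +C: nom +26.880 → Σnom=35.690; wc +0.380/-0.240 → slack +0.691/-0.463; half-tol=0.310, Σhalf²=0.140857
  -D: nom -16.700 → Σnom=18.990; wc +0.270/-0.270 → slack +0.961/-0.733; half-tol=0.270, Σhalf²=0.213757
  -E: nom -30.500 → Σnom=-11.510; wc +0.140/-0.140 → slack +1.101/-0.873; half-tol=0.140, Σhalf²=0.233357
  +F: nom +23.000 → Σnom=11.490; wc +0.200/-0.200 → slack +1.301/-1.073; half-tol=0.200, Σhalf²=0.273357
  +G: nom +45.600 → Σnom=57.090; wc +0.390/-0.390 → slack +1.691/-1.463; half-tol=0.390, Σhalf²=0.425457
  -H: nom -42.500 → Σnom=14.590; wc +0.210/-0.430 → slack +1.901/-1.893; half-tol=0.320, Σhalf²=0.527857
Nominal = 14.590. Worst-case = [14.590 - 1.893, 14.590 + 1.901] = [12.697, 16.491]. RSS = √0.527857 = 0.727.

nominal=14.590 wc=[12.697,16.491] rss=0.727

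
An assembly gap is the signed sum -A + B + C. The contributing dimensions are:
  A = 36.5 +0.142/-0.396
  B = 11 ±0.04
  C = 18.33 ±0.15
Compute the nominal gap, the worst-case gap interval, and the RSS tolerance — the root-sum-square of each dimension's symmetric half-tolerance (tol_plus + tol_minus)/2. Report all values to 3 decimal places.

nominal=-7.170 wc=[-7.502,-6.584] rss=0.311

Stack each dimension's contribution:
  -A: nom -36.500 → Σnom=-36.500; wc +0.396/-0.142 → slack +0.396/-0.142; half-tol=0.269, Σhalf²=0.072361
  +B: nom +11.000 → Σnom=-25.500; wc +0.040/-0.040 → slack +0.436/-0.182; half-tol=0.040, Σhalf²=0.073961
  +C: nom +18.330 → Σnom=-7.170; wc +0.150/-0.150 → slack +0.586/-0.332; half-tol=0.150, Σhalf²=0.096461
Nominal = -7.170. Worst-case = [-7.170 - 0.332, -7.170 + 0.586] = [-7.502, -6.584]. RSS = √0.096461 = 0.311.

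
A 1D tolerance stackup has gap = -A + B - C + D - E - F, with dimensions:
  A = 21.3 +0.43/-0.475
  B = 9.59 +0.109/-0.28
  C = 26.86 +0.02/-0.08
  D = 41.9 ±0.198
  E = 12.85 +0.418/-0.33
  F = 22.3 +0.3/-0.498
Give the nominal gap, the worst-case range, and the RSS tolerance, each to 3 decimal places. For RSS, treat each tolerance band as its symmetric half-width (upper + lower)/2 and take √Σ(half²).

Stack each dimension's contribution:
  -A: nom -21.300 → Σnom=-21.300; wc +0.475/-0.430 → slack +0.475/-0.430; half-tol=0.453, Σhalf²=0.204756
  +B: nom +9.590 → Σnom=-11.710; wc +0.109/-0.280 → slack +0.584/-0.710; half-tol=0.195, Σhalf²=0.242587
  -C: nom -26.860 → Σnom=-38.570; wc +0.080/-0.020 → slack +0.664/-0.730; half-tol=0.050, Σhalf²=0.245087
  +D: nom +41.900 → Σnom=3.330; wc +0.198/-0.198 → slack +0.862/-0.928; half-tol=0.198, Σhalf²=0.284291
  -E: nom -12.850 → Σnom=-9.520; wc +0.330/-0.418 → slack +1.192/-1.346; half-tol=0.374, Σhalf²=0.424167
  -F: nom -22.300 → Σnom=-31.820; wc +0.498/-0.300 → slack +1.690/-1.646; half-tol=0.399, Σhalf²=0.583368
Nominal = -31.820. Worst-case = [-31.820 - 1.646, -31.820 + 1.690] = [-33.466, -30.130]. RSS = √0.583368 = 0.764.

nominal=-31.820 wc=[-33.466,-30.130] rss=0.764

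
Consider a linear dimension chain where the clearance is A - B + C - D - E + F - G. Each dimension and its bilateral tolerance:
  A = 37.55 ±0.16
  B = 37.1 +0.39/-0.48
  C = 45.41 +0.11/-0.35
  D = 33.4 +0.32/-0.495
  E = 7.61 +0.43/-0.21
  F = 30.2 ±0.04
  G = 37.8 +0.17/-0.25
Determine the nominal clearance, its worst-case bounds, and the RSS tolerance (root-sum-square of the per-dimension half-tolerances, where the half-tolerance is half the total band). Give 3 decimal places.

nominal=-2.750 wc=[-4.610,-1.005] rss=0.763

Stack each dimension's contribution:
  +A: nom +37.550 → Σnom=37.550; wc +0.160/-0.160 → slack +0.160/-0.160; half-tol=0.160, Σhalf²=0.025600
  -B: nom -37.100 → Σnom=0.450; wc +0.480/-0.390 → slack +0.640/-0.550; half-tol=0.435, Σhalf²=0.214825
  +C: nom +45.410 → Σnom=45.860; wc +0.110/-0.350 → slack +0.750/-0.900; half-tol=0.230, Σhalf²=0.267725
  -D: nom -33.400 → Σnom=12.460; wc +0.495/-0.320 → slack +1.245/-1.220; half-tol=0.407, Σhalf²=0.433781
  -E: nom -7.610 → Σnom=4.850; wc +0.210/-0.430 → slack +1.455/-1.650; half-tol=0.320, Σhalf²=0.536181
  +F: nom +30.200 → Σnom=35.050; wc +0.040/-0.040 → slack +1.495/-1.690; half-tol=0.040, Σhalf²=0.537781
  -G: nom -37.800 → Σnom=-2.750; wc +0.250/-0.170 → slack +1.745/-1.860; half-tol=0.210, Σhalf²=0.581881
Nominal = -2.750. Worst-case = [-2.750 - 1.860, -2.750 + 1.745] = [-4.610, -1.005]. RSS = √0.581881 = 0.763.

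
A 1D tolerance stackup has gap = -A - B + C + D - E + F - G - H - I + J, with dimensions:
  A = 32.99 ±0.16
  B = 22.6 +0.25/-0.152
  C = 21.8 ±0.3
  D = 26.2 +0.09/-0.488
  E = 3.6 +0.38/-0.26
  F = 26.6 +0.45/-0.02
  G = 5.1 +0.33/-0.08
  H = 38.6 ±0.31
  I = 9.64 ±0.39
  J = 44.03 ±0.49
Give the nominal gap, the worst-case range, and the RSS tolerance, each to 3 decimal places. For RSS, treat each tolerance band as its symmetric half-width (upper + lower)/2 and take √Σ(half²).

nominal=6.100 wc=[2.982,8.782] rss=0.963

Stack each dimension's contribution:
  -A: nom -32.990 → Σnom=-32.990; wc +0.160/-0.160 → slack +0.160/-0.160; half-tol=0.160, Σhalf²=0.025600
  -B: nom -22.600 → Σnom=-55.590; wc +0.152/-0.250 → slack +0.312/-0.410; half-tol=0.201, Σhalf²=0.066001
  +C: nom +21.800 → Σnom=-33.790; wc +0.300/-0.300 → slack +0.612/-0.710; half-tol=0.300, Σhalf²=0.156001
  +D: nom +26.200 → Σnom=-7.590; wc +0.090/-0.488 → slack +0.702/-1.198; half-tol=0.289, Σhalf²=0.239522
  -E: nom -3.600 → Σnom=-11.190; wc +0.260/-0.380 → slack +0.962/-1.578; half-tol=0.320, Σhalf²=0.341922
  +F: nom +26.600 → Σnom=15.410; wc +0.450/-0.020 → slack +1.412/-1.598; half-tol=0.235, Σhalf²=0.397147
  -G: nom -5.100 → Σnom=10.310; wc +0.080/-0.330 → slack +1.492/-1.928; half-tol=0.205, Σhalf²=0.439172
  -H: nom -38.600 → Σnom=-28.290; wc +0.310/-0.310 → slack +1.802/-2.238; half-tol=0.310, Σhalf²=0.535272
  -I: nom -9.640 → Σnom=-37.930; wc +0.390/-0.390 → slack +2.192/-2.628; half-tol=0.390, Σhalf²=0.687372
  +J: nom +44.030 → Σnom=6.100; wc +0.490/-0.490 → slack +2.682/-3.118; half-tol=0.490, Σhalf²=0.927472
Nominal = 6.100. Worst-case = [6.100 - 3.118, 6.100 + 2.682] = [2.982, 8.782]. RSS = √0.927472 = 0.963.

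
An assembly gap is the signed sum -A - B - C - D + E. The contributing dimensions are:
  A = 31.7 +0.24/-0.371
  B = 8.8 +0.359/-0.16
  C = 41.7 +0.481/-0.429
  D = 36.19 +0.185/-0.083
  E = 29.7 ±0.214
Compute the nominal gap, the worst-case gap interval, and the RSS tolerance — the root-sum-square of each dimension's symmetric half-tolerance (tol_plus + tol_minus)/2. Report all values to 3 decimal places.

Stack each dimension's contribution:
  -A: nom -31.700 → Σnom=-31.700; wc +0.371/-0.240 → slack +0.371/-0.240; half-tol=0.305, Σhalf²=0.093330
  -B: nom -8.800 → Σnom=-40.500; wc +0.160/-0.359 → slack +0.531/-0.599; half-tol=0.260, Σhalf²=0.160670
  -C: nom -41.700 → Σnom=-82.200; wc +0.429/-0.481 → slack +0.960/-1.080; half-tol=0.455, Σhalf²=0.367695
  -D: nom -36.190 → Σnom=-118.390; wc +0.083/-0.185 → slack +1.043/-1.265; half-tol=0.134, Σhalf²=0.385651
  +E: nom +29.700 → Σnom=-88.690; wc +0.214/-0.214 → slack +1.257/-1.479; half-tol=0.214, Σhalf²=0.431447
Nominal = -88.690. Worst-case = [-88.690 - 1.479, -88.690 + 1.257] = [-90.169, -87.433]. RSS = √0.431447 = 0.657.

nominal=-88.690 wc=[-90.169,-87.433] rss=0.657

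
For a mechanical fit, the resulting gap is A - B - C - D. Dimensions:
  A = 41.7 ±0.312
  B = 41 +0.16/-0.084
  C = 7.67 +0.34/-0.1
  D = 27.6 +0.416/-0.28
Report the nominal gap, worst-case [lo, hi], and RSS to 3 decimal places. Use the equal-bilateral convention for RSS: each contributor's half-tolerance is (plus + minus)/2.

nominal=-34.570 wc=[-35.798,-33.794] rss=0.531

Stack each dimension's contribution:
  +A: nom +41.700 → Σnom=41.700; wc +0.312/-0.312 → slack +0.312/-0.312; half-tol=0.312, Σhalf²=0.097344
  -B: nom -41.000 → Σnom=0.700; wc +0.084/-0.160 → slack +0.396/-0.472; half-tol=0.122, Σhalf²=0.112228
  -C: nom -7.670 → Σnom=-6.970; wc +0.100/-0.340 → slack +0.496/-0.812; half-tol=0.220, Σhalf²=0.160628
  -D: nom -27.600 → Σnom=-34.570; wc +0.280/-0.416 → slack +0.776/-1.228; half-tol=0.348, Σhalf²=0.281732
Nominal = -34.570. Worst-case = [-34.570 - 1.228, -34.570 + 0.776] = [-35.798, -33.794]. RSS = √0.281732 = 0.531.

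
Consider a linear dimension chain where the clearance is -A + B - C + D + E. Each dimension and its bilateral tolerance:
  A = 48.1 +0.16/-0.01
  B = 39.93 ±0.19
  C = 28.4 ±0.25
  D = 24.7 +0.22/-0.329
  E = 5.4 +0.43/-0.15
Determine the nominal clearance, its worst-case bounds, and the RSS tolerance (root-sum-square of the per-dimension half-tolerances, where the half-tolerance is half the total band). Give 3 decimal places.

Stack each dimension's contribution:
  -A: nom -48.100 → Σnom=-48.100; wc +0.010/-0.160 → slack +0.010/-0.160; half-tol=0.085, Σhalf²=0.007225
  +B: nom +39.930 → Σnom=-8.170; wc +0.190/-0.190 → slack +0.200/-0.350; half-tol=0.190, Σhalf²=0.043325
  -C: nom -28.400 → Σnom=-36.570; wc +0.250/-0.250 → slack +0.450/-0.600; half-tol=0.250, Σhalf²=0.105825
  +D: nom +24.700 → Σnom=-11.870; wc +0.220/-0.329 → slack +0.670/-0.929; half-tol=0.275, Σhalf²=0.181175
  +E: nom +5.400 → Σnom=-6.470; wc +0.430/-0.150 → slack +1.100/-1.079; half-tol=0.290, Σhalf²=0.265275
Nominal = -6.470. Worst-case = [-6.470 - 1.079, -6.470 + 1.100] = [-7.549, -5.370]. RSS = √0.265275 = 0.515.

nominal=-6.470 wc=[-7.549,-5.370] rss=0.515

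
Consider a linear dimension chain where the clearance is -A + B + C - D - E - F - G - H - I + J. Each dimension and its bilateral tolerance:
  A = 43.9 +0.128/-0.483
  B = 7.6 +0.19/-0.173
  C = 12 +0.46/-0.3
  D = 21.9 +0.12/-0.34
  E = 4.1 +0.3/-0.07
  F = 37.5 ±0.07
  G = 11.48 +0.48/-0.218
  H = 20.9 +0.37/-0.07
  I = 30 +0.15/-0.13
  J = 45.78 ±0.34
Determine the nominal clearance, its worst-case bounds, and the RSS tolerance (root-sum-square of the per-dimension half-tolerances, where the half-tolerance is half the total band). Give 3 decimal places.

Stack each dimension's contribution:
  -A: nom -43.900 → Σnom=-43.900; wc +0.483/-0.128 → slack +0.483/-0.128; half-tol=0.305, Σhalf²=0.093330
  +B: nom +7.600 → Σnom=-36.300; wc +0.190/-0.173 → slack +0.673/-0.301; half-tol=0.181, Σhalf²=0.126272
  +C: nom +12.000 → Σnom=-24.300; wc +0.460/-0.300 → slack +1.133/-0.601; half-tol=0.380, Σhalf²=0.270672
  -D: nom -21.900 → Σnom=-46.200; wc +0.340/-0.120 → slack +1.473/-0.721; half-tol=0.230, Σhalf²=0.323572
  -E: nom -4.100 → Σnom=-50.300; wc +0.070/-0.300 → slack +1.543/-1.021; half-tol=0.185, Σhalf²=0.357797
  -F: nom -37.500 → Σnom=-87.800; wc +0.070/-0.070 → slack +1.613/-1.091; half-tol=0.070, Σhalf²=0.362698
  -G: nom -11.480 → Σnom=-99.280; wc +0.218/-0.480 → slack +1.831/-1.571; half-tol=0.349, Σhalf²=0.484498
  -H: nom -20.900 → Σnom=-120.180; wc +0.070/-0.370 → slack +1.901/-1.941; half-tol=0.220, Σhalf²=0.532898
  -I: nom -30.000 → Σnom=-150.180; wc +0.130/-0.150 → slack +2.031/-2.091; half-tol=0.140, Σhalf²=0.552498
  +J: nom +45.780 → Σnom=-104.400; wc +0.340/-0.340 → slack +2.371/-2.431; half-tol=0.340, Σhalf²=0.668098
Nominal = -104.400. Worst-case = [-104.400 - 2.431, -104.400 + 2.371] = [-106.831, -102.029]. RSS = √0.668098 = 0.817.

nominal=-104.400 wc=[-106.831,-102.029] rss=0.817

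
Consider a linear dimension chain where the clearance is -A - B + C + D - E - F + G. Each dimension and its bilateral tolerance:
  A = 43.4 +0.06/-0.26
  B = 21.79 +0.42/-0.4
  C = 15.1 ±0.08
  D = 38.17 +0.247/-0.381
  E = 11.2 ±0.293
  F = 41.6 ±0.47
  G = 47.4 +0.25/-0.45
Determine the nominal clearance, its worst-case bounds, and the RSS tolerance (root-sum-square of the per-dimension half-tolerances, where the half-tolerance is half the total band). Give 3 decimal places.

Stack each dimension's contribution:
  -A: nom -43.400 → Σnom=-43.400; wc +0.260/-0.060 → slack +0.260/-0.060; half-tol=0.160, Σhalf²=0.025600
  -B: nom -21.790 → Σnom=-65.190; wc +0.400/-0.420 → slack +0.660/-0.480; half-tol=0.410, Σhalf²=0.193700
  +C: nom +15.100 → Σnom=-50.090; wc +0.080/-0.080 → slack +0.740/-0.560; half-tol=0.080, Σhalf²=0.200100
  +D: nom +38.170 → Σnom=-11.920; wc +0.247/-0.381 → slack +0.987/-0.941; half-tol=0.314, Σhalf²=0.298696
  -E: nom -11.200 → Σnom=-23.120; wc +0.293/-0.293 → slack +1.280/-1.234; half-tol=0.293, Σhalf²=0.384545
  -F: nom -41.600 → Σnom=-64.720; wc +0.470/-0.470 → slack +1.750/-1.704; half-tol=0.470, Σhalf²=0.605445
  +G: nom +47.400 → Σnom=-17.320; wc +0.250/-0.450 → slack +2.000/-2.154; half-tol=0.350, Σhalf²=0.727945
Nominal = -17.320. Worst-case = [-17.320 - 2.154, -17.320 + 2.000] = [-19.474, -15.320]. RSS = √0.727945 = 0.853.

nominal=-17.320 wc=[-19.474,-15.320] rss=0.853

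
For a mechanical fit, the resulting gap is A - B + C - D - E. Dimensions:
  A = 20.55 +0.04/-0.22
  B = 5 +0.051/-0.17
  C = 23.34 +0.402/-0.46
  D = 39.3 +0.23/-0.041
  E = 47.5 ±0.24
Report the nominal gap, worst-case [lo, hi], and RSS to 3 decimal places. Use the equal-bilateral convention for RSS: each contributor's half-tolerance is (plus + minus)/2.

nominal=-47.910 wc=[-49.111,-47.017] rss=0.539

Stack each dimension's contribution:
  +A: nom +20.550 → Σnom=20.550; wc +0.040/-0.220 → slack +0.040/-0.220; half-tol=0.130, Σhalf²=0.016900
  -B: nom -5.000 → Σnom=15.550; wc +0.170/-0.051 → slack +0.210/-0.271; half-tol=0.111, Σhalf²=0.029110
  +C: nom +23.340 → Σnom=38.890; wc +0.402/-0.460 → slack +0.612/-0.731; half-tol=0.431, Σhalf²=0.214871
  -D: nom -39.300 → Σnom=-0.410; wc +0.041/-0.230 → slack +0.653/-0.961; half-tol=0.136, Σhalf²=0.233232
  -E: nom -47.500 → Σnom=-47.910; wc +0.240/-0.240 → slack +0.893/-1.201; half-tol=0.240, Σhalf²=0.290832
Nominal = -47.910. Worst-case = [-47.910 - 1.201, -47.910 + 0.893] = [-49.111, -47.017]. RSS = √0.290832 = 0.539.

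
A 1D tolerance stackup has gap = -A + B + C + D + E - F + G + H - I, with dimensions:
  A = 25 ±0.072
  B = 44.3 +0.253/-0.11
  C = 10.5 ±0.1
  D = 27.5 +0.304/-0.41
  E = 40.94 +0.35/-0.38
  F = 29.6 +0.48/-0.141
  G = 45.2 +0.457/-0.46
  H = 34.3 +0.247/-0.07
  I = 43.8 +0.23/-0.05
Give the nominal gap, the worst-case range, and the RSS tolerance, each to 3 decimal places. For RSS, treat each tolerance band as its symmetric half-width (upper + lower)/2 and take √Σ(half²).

nominal=104.340 wc=[102.028,106.314] rss=0.812

Stack each dimension's contribution:
  -A: nom -25.000 → Σnom=-25.000; wc +0.072/-0.072 → slack +0.072/-0.072; half-tol=0.072, Σhalf²=0.005184
  +B: nom +44.300 → Σnom=19.300; wc +0.253/-0.110 → slack +0.325/-0.182; half-tol=0.181, Σhalf²=0.038126
  +C: nom +10.500 → Σnom=29.800; wc +0.100/-0.100 → slack +0.425/-0.282; half-tol=0.100, Σhalf²=0.048126
  +D: nom +27.500 → Σnom=57.300; wc +0.304/-0.410 → slack +0.729/-0.692; half-tol=0.357, Σhalf²=0.175575
  +E: nom +40.940 → Σnom=98.240; wc +0.350/-0.380 → slack +1.079/-1.072; half-tol=0.365, Σhalf²=0.308800
  -F: nom -29.600 → Σnom=68.640; wc +0.141/-0.480 → slack +1.220/-1.552; half-tol=0.310, Σhalf²=0.405211
  +G: nom +45.200 → Σnom=113.840; wc +0.457/-0.460 → slack +1.677/-2.012; half-tol=0.459, Σhalf²=0.615433
  +H: nom +34.300 → Σnom=148.140; wc +0.247/-0.070 → slack +1.924/-2.082; half-tol=0.159, Σhalf²=0.640555
  -I: nom -43.800 → Σnom=104.340; wc +0.050/-0.230 → slack +1.974/-2.312; half-tol=0.140, Σhalf²=0.660155
Nominal = 104.340. Worst-case = [104.340 - 2.312, 104.340 + 1.974] = [102.028, 106.314]. RSS = √0.660155 = 0.812.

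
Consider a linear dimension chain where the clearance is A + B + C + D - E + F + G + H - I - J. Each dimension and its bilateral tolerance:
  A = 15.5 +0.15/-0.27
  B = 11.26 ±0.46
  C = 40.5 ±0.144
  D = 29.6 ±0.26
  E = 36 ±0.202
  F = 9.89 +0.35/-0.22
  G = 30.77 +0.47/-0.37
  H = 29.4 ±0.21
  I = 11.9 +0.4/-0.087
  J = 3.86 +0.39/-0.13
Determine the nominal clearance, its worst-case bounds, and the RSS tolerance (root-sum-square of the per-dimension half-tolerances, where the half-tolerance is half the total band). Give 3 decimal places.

Stack each dimension's contribution:
  +A: nom +15.500 → Σnom=15.500; wc +0.150/-0.270 → slack +0.150/-0.270; half-tol=0.210, Σhalf²=0.044100
  +B: nom +11.260 → Σnom=26.760; wc +0.460/-0.460 → slack +0.610/-0.730; half-tol=0.460, Σhalf²=0.255700
  +C: nom +40.500 → Σnom=67.260; wc +0.144/-0.144 → slack +0.754/-0.874; half-tol=0.144, Σhalf²=0.276436
  +D: nom +29.600 → Σnom=96.860; wc +0.260/-0.260 → slack +1.014/-1.134; half-tol=0.260, Σhalf²=0.344036
  -E: nom -36.000 → Σnom=60.860; wc +0.202/-0.202 → slack +1.216/-1.336; half-tol=0.202, Σhalf²=0.384840
  +F: nom +9.890 → Σnom=70.750; wc +0.350/-0.220 → slack +1.566/-1.556; half-tol=0.285, Σhalf²=0.466065
  +G: nom +30.770 → Σnom=101.520; wc +0.470/-0.370 → slack +2.036/-1.926; half-tol=0.420, Σhalf²=0.642465
  +H: nom +29.400 → Σnom=130.920; wc +0.210/-0.210 → slack +2.246/-2.136; half-tol=0.210, Σhalf²=0.686565
  -I: nom -11.900 → Σnom=119.020; wc +0.087/-0.400 → slack +2.333/-2.536; half-tol=0.243, Σhalf²=0.745857
  -J: nom -3.860 → Σnom=115.160; wc +0.130/-0.390 → slack +2.463/-2.926; half-tol=0.260, Σhalf²=0.813457
Nominal = 115.160. Worst-case = [115.160 - 2.926, 115.160 + 2.463] = [112.234, 117.623]. RSS = √0.813457 = 0.902.

nominal=115.160 wc=[112.234,117.623] rss=0.902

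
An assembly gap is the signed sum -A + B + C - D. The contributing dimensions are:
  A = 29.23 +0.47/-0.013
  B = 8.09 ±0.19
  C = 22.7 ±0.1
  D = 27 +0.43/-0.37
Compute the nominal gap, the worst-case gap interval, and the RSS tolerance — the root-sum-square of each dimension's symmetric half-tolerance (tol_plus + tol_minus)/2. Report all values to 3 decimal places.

nominal=-25.440 wc=[-26.630,-24.767] rss=0.514

Stack each dimension's contribution:
  -A: nom -29.230 → Σnom=-29.230; wc +0.013/-0.470 → slack +0.013/-0.470; half-tol=0.241, Σhalf²=0.058322
  +B: nom +8.090 → Σnom=-21.140; wc +0.190/-0.190 → slack +0.203/-0.660; half-tol=0.190, Σhalf²=0.094422
  +C: nom +22.700 → Σnom=1.560; wc +0.100/-0.100 → slack +0.303/-0.760; half-tol=0.100, Σhalf²=0.104422
  -D: nom -27.000 → Σnom=-25.440; wc +0.370/-0.430 → slack +0.673/-1.190; half-tol=0.400, Σhalf²=0.264422
Nominal = -25.440. Worst-case = [-25.440 - 1.190, -25.440 + 0.673] = [-26.630, -24.767]. RSS = √0.264422 = 0.514.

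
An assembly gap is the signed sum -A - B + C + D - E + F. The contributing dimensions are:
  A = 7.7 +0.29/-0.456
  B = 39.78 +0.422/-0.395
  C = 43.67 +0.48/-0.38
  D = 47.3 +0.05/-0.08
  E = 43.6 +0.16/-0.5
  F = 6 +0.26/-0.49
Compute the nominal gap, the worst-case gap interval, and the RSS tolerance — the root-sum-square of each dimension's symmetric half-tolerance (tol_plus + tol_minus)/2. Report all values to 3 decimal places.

Stack each dimension's contribution:
  -A: nom -7.700 → Σnom=-7.700; wc +0.456/-0.290 → slack +0.456/-0.290; half-tol=0.373, Σhalf²=0.139129
  -B: nom -39.780 → Σnom=-47.480; wc +0.395/-0.422 → slack +0.851/-0.712; half-tol=0.408, Σhalf²=0.306001
  +C: nom +43.670 → Σnom=-3.810; wc +0.480/-0.380 → slack +1.331/-1.092; half-tol=0.430, Σhalf²=0.490901
  +D: nom +47.300 → Σnom=43.490; wc +0.050/-0.080 → slack +1.381/-1.172; half-tol=0.065, Σhalf²=0.495126
  -E: nom -43.600 → Σnom=-0.110; wc +0.500/-0.160 → slack +1.881/-1.332; half-tol=0.330, Σhalf²=0.604026
  +F: nom +6.000 → Σnom=5.890; wc +0.260/-0.490 → slack +2.141/-1.822; half-tol=0.375, Σhalf²=0.744651
Nominal = 5.890. Worst-case = [5.890 - 1.822, 5.890 + 2.141] = [4.068, 8.031]. RSS = √0.744651 = 0.863.

nominal=5.890 wc=[4.068,8.031] rss=0.863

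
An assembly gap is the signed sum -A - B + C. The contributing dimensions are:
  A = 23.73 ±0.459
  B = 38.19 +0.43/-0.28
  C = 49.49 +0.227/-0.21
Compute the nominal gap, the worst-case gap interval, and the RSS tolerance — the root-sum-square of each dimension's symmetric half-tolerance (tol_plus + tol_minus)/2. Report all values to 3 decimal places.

nominal=-12.430 wc=[-13.529,-11.464] rss=0.620

Stack each dimension's contribution:
  -A: nom -23.730 → Σnom=-23.730; wc +0.459/-0.459 → slack +0.459/-0.459; half-tol=0.459, Σhalf²=0.210681
  -B: nom -38.190 → Σnom=-61.920; wc +0.280/-0.430 → slack +0.739/-0.889; half-tol=0.355, Σhalf²=0.336706
  +C: nom +49.490 → Σnom=-12.430; wc +0.227/-0.210 → slack +0.966/-1.099; half-tol=0.218, Σhalf²=0.384448
Nominal = -12.430. Worst-case = [-12.430 - 1.099, -12.430 + 0.966] = [-13.529, -11.464]. RSS = √0.384448 = 0.620.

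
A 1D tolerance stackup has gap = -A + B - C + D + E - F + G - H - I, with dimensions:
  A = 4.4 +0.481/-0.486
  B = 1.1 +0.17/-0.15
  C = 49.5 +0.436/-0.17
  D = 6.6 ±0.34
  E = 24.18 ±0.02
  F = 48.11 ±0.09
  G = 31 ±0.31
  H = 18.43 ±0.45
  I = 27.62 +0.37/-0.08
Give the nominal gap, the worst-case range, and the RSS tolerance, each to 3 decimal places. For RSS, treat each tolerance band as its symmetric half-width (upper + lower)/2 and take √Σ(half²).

nominal=-85.180 wc=[-87.827,-83.064] rss=0.908

Stack each dimension's contribution:
  -A: nom -4.400 → Σnom=-4.400; wc +0.486/-0.481 → slack +0.486/-0.481; half-tol=0.483, Σhalf²=0.233772
  +B: nom +1.100 → Σnom=-3.300; wc +0.170/-0.150 → slack +0.656/-0.631; half-tol=0.160, Σhalf²=0.259372
  -C: nom -49.500 → Σnom=-52.800; wc +0.170/-0.436 → slack +0.826/-1.067; half-tol=0.303, Σhalf²=0.351181
  +D: nom +6.600 → Σnom=-46.200; wc +0.340/-0.340 → slack +1.166/-1.407; half-tol=0.340, Σhalf²=0.466781
  +E: nom +24.180 → Σnom=-22.020; wc +0.020/-0.020 → slack +1.186/-1.427; half-tol=0.020, Σhalf²=0.467181
  -F: nom -48.110 → Σnom=-70.130; wc +0.090/-0.090 → slack +1.276/-1.517; half-tol=0.090, Σhalf²=0.475281
  +G: nom +31.000 → Σnom=-39.130; wc +0.310/-0.310 → slack +1.586/-1.827; half-tol=0.310, Σhalf²=0.571381
  -H: nom -18.430 → Σnom=-57.560; wc +0.450/-0.450 → slack +2.036/-2.277; half-tol=0.450, Σhalf²=0.773881
  -I: nom -27.620 → Σnom=-85.180; wc +0.080/-0.370 → slack +2.116/-2.647; half-tol=0.225, Σhalf²=0.824506
Nominal = -85.180. Worst-case = [-85.180 - 2.647, -85.180 + 2.116] = [-87.827, -83.064]. RSS = √0.824506 = 0.908.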